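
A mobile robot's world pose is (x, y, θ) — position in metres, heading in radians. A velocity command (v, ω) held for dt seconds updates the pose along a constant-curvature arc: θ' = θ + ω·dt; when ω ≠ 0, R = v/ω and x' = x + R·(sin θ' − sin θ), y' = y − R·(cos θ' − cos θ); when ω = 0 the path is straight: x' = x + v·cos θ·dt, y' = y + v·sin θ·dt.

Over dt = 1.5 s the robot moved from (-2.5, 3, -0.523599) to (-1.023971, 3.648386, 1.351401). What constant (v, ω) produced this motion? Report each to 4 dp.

Δθ = 1.351401 − -0.523599 = 1.875000
ω = Δθ/dt = 1.875000/1.5 = 1.2500
R = Δx/(sin θ' − sin θ) = 1.0000
v = R·ω = 1.0000·1.2500 = 1.2500

v = 1.2500, ω = 1.2500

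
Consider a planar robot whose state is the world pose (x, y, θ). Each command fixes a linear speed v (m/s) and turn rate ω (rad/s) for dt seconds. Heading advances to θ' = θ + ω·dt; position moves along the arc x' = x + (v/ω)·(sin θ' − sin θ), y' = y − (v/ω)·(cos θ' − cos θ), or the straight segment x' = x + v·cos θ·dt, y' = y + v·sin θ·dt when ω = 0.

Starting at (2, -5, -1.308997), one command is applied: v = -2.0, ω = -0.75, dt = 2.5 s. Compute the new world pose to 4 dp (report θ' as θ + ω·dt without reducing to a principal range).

(4.6888, -1.6455, -3.1840)

θ' = -1.3090 + -0.75·2.5 = -3.1840
R = v/ω = -2.0/-0.75 = 2.6667
x' = 2 + 2.6667·(sin -3.1840 − sin -1.3090) = 4.6888
y' = -5 − 2.6667·(cos -3.1840 − cos -1.3090) = -1.6455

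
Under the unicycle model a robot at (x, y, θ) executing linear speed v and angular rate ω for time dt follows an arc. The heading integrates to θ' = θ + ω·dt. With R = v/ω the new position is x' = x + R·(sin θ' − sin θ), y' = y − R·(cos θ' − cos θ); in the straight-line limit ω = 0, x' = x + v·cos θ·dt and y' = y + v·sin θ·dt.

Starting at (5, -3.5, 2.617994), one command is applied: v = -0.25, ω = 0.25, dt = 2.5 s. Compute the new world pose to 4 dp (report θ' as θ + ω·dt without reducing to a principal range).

(5.6012, -3.6288, 3.2430)

θ' = 2.6180 + 0.25·2.5 = 3.2430
R = v/ω = -0.25/0.25 = -1.0000
x' = 5 + -1.0000·(sin 3.2430 − sin 2.6180) = 5.6012
y' = -3.5 − -1.0000·(cos 3.2430 − cos 2.6180) = -3.6288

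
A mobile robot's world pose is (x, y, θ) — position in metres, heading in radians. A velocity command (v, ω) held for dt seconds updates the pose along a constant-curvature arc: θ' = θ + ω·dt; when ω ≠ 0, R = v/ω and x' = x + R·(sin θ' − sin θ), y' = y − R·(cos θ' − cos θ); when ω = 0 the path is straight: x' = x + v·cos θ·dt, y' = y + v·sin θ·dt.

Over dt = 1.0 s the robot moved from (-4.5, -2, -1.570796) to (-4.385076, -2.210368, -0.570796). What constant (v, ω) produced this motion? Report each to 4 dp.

v = 0.2500, ω = 1.0000

Δθ = -0.570796 − -1.570796 = 1.000000
ω = Δθ/dt = 1.000000/1.0 = 1.0000
R = −Δy/(cos θ' − cos θ) = 0.2500
v = R·ω = 0.2500·1.0000 = 0.2500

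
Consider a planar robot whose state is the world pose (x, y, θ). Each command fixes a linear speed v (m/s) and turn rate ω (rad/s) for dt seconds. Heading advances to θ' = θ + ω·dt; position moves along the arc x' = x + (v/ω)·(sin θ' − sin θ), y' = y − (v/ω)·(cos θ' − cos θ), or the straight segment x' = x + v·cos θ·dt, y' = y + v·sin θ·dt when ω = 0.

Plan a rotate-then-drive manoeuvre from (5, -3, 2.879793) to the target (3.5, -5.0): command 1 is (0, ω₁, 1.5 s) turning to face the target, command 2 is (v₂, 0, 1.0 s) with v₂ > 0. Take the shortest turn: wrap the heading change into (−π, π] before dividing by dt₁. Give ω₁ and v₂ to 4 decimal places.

heading to target = atan2(-5−-3, 3.5−5) = -2.2143
Δθ = wrap(-2.2143 − 2.8798) = 1.1891; ω₁ = Δθ/dt₁ = 0.7927
distance = √((3.5−5)² + (-5−-3)²) = 2.5000; v₂ = distance/dt₂ = 2.5000

ω₁ = 0.7927, v₂ = 2.5000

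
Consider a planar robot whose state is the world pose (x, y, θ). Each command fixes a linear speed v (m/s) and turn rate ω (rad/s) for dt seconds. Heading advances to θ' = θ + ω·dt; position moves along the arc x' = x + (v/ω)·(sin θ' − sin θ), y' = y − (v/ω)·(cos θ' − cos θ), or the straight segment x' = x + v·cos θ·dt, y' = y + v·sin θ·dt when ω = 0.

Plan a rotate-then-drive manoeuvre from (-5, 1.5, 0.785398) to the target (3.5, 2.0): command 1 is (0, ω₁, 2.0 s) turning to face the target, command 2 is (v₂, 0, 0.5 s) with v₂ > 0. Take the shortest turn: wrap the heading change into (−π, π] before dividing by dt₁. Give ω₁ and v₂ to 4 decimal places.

ω₁ = -0.3633, v₂ = 17.0294

heading to target = atan2(2−1.5, 3.5−-5) = 0.0588
Δθ = wrap(0.0588 − 0.7854) = -0.7266; ω₁ = Δθ/dt₁ = -0.3633
distance = √((3.5−-5)² + (2−1.5)²) = 8.5147; v₂ = distance/dt₂ = 17.0294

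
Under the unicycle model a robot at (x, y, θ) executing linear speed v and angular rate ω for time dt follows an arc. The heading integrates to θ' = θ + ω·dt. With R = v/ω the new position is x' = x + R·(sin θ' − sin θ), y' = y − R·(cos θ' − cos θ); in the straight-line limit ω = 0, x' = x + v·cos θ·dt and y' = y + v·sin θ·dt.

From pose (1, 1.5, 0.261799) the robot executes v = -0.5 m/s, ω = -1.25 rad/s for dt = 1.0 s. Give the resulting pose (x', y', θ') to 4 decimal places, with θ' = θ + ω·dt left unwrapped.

(0.5625, 1.6663, -0.9882)

θ' = 0.2618 + -1.25·1.0 = -0.9882
R = v/ω = -0.5/-1.25 = 0.4000
x' = 1 + 0.4000·(sin -0.9882 − sin 0.2618) = 0.5625
y' = 1.5 − 0.4000·(cos -0.9882 − cos 0.2618) = 1.6663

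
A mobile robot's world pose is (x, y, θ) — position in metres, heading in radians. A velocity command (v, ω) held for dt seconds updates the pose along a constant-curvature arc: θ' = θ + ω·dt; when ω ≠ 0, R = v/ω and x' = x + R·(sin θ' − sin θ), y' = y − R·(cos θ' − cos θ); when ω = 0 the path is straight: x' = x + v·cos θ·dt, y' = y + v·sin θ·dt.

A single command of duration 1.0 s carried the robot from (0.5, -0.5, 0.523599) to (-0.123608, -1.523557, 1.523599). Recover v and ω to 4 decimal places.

Δθ = 1.523599 − 0.523599 = 1.000000
ω = Δθ/dt = 1.000000/1.0 = 1.0000
R = −Δy/(cos θ' − cos θ) = -1.2500
v = R·ω = -1.2500·1.0000 = -1.2500

v = -1.2500, ω = 1.0000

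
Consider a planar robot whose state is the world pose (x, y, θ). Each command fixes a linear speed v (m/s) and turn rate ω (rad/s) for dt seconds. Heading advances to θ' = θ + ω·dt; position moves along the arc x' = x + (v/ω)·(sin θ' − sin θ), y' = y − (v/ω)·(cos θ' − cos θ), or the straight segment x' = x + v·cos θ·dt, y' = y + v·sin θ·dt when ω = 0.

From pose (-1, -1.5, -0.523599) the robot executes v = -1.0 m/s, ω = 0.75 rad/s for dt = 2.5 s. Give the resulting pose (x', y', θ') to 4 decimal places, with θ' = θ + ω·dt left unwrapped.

(-2.9680, -2.3645, 1.3514)

θ' = -0.5236 + 0.75·2.5 = 1.3514
R = v/ω = -1.0/0.75 = -1.3333
x' = -1 + -1.3333·(sin 1.3514 − sin -0.5236) = -2.9680
y' = -1.5 − -1.3333·(cos 1.3514 − cos -0.5236) = -2.3645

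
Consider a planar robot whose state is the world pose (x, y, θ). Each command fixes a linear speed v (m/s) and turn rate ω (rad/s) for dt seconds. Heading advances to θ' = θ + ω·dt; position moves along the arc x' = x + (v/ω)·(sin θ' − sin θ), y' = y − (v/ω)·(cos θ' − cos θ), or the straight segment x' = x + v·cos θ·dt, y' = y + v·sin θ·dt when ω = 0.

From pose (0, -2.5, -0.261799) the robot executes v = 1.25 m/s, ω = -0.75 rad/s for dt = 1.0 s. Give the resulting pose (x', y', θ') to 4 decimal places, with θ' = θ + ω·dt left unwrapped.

(0.9816, -3.2260, -1.0118)

θ' = -0.2618 + -0.75·1.0 = -1.0118
R = v/ω = 1.25/-0.75 = -1.6667
x' = 0 + -1.6667·(sin -1.0118 − sin -0.2618) = 0.9816
y' = -2.5 − -1.6667·(cos -1.0118 − cos -0.2618) = -3.2260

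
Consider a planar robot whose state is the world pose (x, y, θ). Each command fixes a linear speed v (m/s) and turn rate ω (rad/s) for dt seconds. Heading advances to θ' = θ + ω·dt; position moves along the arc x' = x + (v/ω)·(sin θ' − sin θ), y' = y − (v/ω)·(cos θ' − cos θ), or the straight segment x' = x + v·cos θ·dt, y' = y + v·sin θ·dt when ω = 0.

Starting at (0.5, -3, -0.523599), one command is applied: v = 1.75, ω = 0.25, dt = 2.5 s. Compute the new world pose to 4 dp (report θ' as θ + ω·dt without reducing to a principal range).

θ' = -0.5236 + 0.25·2.5 = 0.1014
R = v/ω = 1.75/0.25 = 7.0000
x' = 0.5 + 7.0000·(sin 0.1014 − sin -0.5236) = 4.7086
y' = -3 − 7.0000·(cos 0.1014 − cos -0.5236) = -3.9019

(4.7086, -3.9019, 0.1014)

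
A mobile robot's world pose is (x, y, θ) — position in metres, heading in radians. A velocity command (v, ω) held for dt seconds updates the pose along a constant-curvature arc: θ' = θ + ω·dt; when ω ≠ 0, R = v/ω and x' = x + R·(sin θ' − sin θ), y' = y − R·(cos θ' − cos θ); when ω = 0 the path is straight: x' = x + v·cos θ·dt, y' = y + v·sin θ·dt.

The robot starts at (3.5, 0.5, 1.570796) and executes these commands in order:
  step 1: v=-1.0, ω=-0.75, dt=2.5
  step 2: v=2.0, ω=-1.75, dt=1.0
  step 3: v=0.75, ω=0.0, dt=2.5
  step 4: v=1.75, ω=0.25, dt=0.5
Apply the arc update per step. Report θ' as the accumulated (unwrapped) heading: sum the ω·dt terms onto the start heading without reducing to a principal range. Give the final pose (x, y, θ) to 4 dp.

(1.2081, -4.8520, -1.9292)

step 1: θ'=-0.3042 (R=1.3333) → pose (1.7673, -0.7721, -0.3042)
step 2: θ'=-2.0542 (R=-1.1429) → pose (2.4369, -2.3937, -2.0542)
step 3: θ'=-2.0542 (straight) → pose (1.5654, -4.0539, -2.0542)
step 4: θ'=-1.9292 (R=7.0000) → pose (1.2081, -4.8520, -1.9292)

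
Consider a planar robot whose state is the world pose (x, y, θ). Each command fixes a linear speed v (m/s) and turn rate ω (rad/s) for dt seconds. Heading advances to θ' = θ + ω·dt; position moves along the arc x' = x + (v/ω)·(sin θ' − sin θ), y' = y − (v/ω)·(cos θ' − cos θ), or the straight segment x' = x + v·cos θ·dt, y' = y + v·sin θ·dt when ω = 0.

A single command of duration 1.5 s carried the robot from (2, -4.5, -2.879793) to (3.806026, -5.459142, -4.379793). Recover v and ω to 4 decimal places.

Δθ = -4.379793 − -2.879793 = -1.500000
ω = Δθ/dt = -1.500000/1.5 = -1.0000
R = Δx/(sin θ' − sin θ) = 1.5000
v = R·ω = 1.5000·-1.0000 = -1.5000

v = -1.5000, ω = -1.0000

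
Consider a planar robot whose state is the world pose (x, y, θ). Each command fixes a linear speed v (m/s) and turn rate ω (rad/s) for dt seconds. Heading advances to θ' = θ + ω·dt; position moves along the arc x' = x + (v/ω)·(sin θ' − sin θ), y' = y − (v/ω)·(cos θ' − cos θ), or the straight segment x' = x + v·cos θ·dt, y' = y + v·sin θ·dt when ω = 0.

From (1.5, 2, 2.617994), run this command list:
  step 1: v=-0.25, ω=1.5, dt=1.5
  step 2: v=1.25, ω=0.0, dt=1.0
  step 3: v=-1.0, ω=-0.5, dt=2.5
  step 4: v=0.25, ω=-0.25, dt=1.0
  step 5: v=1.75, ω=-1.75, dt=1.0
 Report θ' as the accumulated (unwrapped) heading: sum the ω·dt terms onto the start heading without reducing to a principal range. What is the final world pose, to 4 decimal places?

step 1: θ'=4.8680 (R=-0.1667) → pose (1.7480, 2.1702, 4.8680)
step 2: θ'=4.8680 (straight) → pose (1.9417, 0.9353, 4.8680)
step 3: θ'=3.6180 (R=2.0000) → pose (3.0004, 3.0225, 3.6180)
step 4: θ'=3.3680 (R=-1.0000) → pose (2.7663, 2.9367, 3.3680)
step 5: θ'=1.6180 (R=-1.0000) → pose (1.5429, 3.8640, 1.6180)

(1.5429, 3.8640, 1.6180)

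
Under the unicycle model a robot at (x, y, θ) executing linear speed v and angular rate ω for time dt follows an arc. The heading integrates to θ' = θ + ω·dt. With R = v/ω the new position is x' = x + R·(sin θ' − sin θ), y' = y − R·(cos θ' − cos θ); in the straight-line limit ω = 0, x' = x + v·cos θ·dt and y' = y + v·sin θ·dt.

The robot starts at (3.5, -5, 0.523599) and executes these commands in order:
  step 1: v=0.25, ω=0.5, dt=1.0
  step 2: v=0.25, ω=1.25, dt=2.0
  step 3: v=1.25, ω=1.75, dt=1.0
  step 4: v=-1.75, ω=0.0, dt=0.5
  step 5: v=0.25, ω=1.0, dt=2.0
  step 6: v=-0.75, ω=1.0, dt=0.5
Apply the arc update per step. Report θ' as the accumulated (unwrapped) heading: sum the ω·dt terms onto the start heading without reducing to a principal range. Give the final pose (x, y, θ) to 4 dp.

(2.9278, -5.1947, 7.7736)

step 1: θ'=1.0236 (R=0.5000) → pose (3.6770, -4.8271, 1.0236)
step 2: θ'=3.5236 (R=0.2000) → pose (3.4316, -4.5375, 3.5236)
step 3: θ'=5.2736 (R=0.7143) → pose (3.0932, -5.5804, 5.2736)
step 4: θ'=5.2736 (straight) → pose (2.6275, -4.8397, 5.2736)
step 5: θ'=7.2736 (R=0.2500) → pose (3.0482, -4.8437, 7.2736)
step 6: θ'=7.7736 (R=-0.7500) → pose (2.9278, -5.1947, 7.7736)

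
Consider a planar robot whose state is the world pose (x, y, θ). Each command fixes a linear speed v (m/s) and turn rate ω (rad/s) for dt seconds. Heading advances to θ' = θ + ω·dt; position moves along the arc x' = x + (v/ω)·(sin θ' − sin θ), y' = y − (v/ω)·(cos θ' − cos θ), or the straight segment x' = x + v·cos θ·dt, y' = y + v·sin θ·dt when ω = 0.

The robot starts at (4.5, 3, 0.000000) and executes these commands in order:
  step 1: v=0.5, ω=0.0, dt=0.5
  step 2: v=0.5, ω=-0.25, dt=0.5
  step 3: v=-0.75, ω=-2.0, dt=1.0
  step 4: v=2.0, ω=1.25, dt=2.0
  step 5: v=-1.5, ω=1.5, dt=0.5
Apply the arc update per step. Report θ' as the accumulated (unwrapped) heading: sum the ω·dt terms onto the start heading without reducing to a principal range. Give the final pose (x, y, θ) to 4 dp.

step 1: θ'=0.0000 (straight) → pose (4.7500, 3.0000, 0.0000)
step 2: θ'=-0.1250 (R=-2.0000) → pose (4.9993, 2.9844, -0.1250)
step 3: θ'=-2.1250 (R=0.3750) → pose (4.7272, 3.5538, -2.1250)
step 4: θ'=0.3750 (R=1.6000) → pose (6.6738, 1.2230, 0.3750)
step 5: θ'=1.1250 (R=-1.0000) → pose (6.1378, 0.7236, 1.1250)

(6.1378, 0.7236, 1.1250)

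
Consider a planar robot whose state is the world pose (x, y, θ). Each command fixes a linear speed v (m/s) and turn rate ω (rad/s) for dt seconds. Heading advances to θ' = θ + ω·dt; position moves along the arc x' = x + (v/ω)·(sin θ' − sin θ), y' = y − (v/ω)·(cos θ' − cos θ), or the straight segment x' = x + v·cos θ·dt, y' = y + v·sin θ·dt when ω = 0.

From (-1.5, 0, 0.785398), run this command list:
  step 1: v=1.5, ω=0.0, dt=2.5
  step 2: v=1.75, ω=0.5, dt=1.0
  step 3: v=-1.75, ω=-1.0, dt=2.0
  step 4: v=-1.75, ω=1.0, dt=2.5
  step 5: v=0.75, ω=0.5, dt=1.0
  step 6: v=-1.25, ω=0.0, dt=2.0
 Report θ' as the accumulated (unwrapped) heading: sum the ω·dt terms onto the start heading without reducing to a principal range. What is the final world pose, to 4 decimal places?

step 1: θ'=0.7854 (straight) → pose (1.1517, 2.6516, 0.7854)
step 2: θ'=1.2854 (R=3.5000) → pose (2.0352, 4.1411, 1.2854)
step 3: θ'=-0.7146 (R=1.7500) → pose (-0.7908, 3.3120, -0.7146)
step 4: θ'=1.7854 (R=-1.7500) → pose (-3.6475, 1.6174, 1.7854)
step 5: θ'=2.2854 (R=1.5000) → pose (-3.9800, 2.2810, 2.2854)
step 6: θ'=2.2854 (straight) → pose (-2.3417, 0.3926, 2.2854)

(-2.3417, 0.3926, 2.2854)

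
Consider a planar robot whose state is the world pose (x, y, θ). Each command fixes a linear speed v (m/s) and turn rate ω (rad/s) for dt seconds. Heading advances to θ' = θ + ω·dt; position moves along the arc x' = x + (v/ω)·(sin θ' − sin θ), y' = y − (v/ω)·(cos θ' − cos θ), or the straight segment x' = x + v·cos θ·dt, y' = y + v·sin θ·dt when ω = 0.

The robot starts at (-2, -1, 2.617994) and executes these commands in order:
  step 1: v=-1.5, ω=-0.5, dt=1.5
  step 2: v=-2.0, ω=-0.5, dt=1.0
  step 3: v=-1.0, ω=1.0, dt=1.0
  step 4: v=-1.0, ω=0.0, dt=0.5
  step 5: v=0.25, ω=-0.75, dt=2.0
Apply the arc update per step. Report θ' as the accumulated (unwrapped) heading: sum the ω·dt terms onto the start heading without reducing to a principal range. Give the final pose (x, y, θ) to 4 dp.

step 1: θ'=1.8680 (R=3.0000) → pose (-0.6315, -2.7196, 1.8680)
step 2: θ'=1.3680 (R=4.0000) → pose (-0.5381, -4.6966, 1.3680)
step 3: θ'=2.3680 (R=-1.0000) → pose (-0.2573, -5.6134, 2.3680)
step 4: θ'=2.3680 (straight) → pose (0.1004, -5.9628, 2.3680)
step 5: θ'=0.8680 (R=-0.3333) → pose (0.0789, -5.5088, 0.8680)

(0.0789, -5.5088, 0.8680)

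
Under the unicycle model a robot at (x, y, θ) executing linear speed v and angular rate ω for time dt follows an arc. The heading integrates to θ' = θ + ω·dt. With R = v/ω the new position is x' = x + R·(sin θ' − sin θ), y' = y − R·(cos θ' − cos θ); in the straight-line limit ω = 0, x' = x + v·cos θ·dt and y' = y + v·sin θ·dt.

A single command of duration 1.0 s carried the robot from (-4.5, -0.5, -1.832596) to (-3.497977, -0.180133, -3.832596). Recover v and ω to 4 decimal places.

v = -1.2500, ω = -2.0000

Δθ = -3.832596 − -1.832596 = -2.000000
ω = Δθ/dt = -2.000000/1.0 = -2.0000
R = Δx/(sin θ' − sin θ) = 0.6250
v = R·ω = 0.6250·-2.0000 = -1.2500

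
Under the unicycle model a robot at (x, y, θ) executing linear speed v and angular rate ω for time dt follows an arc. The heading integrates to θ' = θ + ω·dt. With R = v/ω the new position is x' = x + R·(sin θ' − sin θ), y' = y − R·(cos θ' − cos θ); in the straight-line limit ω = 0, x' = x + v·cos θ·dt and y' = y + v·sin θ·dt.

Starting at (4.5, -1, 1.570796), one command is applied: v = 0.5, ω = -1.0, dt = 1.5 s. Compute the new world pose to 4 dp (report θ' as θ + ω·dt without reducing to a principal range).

(4.9646, -0.5013, 0.0708)

θ' = 1.5708 + -1.0·1.5 = 0.0708
R = v/ω = 0.5/-1.0 = -0.5000
x' = 4.5 + -0.5000·(sin 0.0708 − sin 1.5708) = 4.9646
y' = -1 − -0.5000·(cos 0.0708 − cos 1.5708) = -0.5013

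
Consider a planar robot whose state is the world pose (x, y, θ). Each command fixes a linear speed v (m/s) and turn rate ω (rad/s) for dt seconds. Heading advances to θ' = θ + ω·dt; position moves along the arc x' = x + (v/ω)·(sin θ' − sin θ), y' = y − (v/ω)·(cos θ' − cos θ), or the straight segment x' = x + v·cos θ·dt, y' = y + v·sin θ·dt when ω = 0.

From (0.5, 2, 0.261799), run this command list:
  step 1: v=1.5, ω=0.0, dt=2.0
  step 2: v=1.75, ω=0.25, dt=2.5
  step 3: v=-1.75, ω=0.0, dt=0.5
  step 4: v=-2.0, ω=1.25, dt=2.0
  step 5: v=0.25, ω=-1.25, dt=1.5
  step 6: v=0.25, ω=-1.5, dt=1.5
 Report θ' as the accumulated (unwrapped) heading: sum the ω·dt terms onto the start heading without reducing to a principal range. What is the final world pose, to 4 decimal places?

step 1: θ'=0.2618 (straight) → pose (3.3978, 2.7765, 0.2618)
step 2: θ'=0.8868 (R=7.0000) → pose (7.0114, 5.1147, 0.8868)
step 3: θ'=0.8868 (straight) → pose (6.4585, 4.4365, 0.8868)
step 4: θ'=3.3868 (R=-1.6000) → pose (8.0870, 1.8733, 3.3868)
step 5: θ'=1.5118 (R=-0.2000) → pose (7.8388, 2.0791, 1.5118)
step 6: θ'=-0.7382 (R=-0.1667) → pose (8.1173, 2.1926, -0.7382)

(8.1173, 2.1926, -0.7382)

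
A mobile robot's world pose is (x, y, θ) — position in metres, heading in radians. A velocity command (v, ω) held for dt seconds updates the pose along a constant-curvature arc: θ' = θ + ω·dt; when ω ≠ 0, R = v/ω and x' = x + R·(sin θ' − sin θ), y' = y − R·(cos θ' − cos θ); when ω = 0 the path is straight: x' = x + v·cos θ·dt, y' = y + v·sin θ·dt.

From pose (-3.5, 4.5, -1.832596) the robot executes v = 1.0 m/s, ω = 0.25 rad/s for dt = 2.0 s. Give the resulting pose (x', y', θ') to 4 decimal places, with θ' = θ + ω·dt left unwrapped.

(-3.5234, 2.5209, -1.3326)

θ' = -1.8326 + 0.25·2.0 = -1.3326
R = v/ω = 1.0/0.25 = 4.0000
x' = -3.5 + 4.0000·(sin -1.3326 − sin -1.8326) = -3.5234
y' = 4.5 − 4.0000·(cos -1.3326 − cos -1.8326) = 2.5209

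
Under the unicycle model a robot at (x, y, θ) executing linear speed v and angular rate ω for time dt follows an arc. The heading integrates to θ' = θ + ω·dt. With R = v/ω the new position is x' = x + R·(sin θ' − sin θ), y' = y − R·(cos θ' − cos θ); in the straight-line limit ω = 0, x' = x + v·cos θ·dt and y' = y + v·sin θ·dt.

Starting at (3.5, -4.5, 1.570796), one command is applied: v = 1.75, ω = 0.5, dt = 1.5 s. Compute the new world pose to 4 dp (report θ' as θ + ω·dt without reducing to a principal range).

θ' = 1.5708 + 0.5·1.5 = 2.3208
R = v/ω = 1.75/0.5 = 3.5000
x' = 3.5 + 3.5000·(sin 2.3208 − sin 1.5708) = 2.5609
y' = -4.5 − 3.5000·(cos 2.3208 − cos 1.5708) = -2.1143

(2.5609, -2.1143, 2.3208)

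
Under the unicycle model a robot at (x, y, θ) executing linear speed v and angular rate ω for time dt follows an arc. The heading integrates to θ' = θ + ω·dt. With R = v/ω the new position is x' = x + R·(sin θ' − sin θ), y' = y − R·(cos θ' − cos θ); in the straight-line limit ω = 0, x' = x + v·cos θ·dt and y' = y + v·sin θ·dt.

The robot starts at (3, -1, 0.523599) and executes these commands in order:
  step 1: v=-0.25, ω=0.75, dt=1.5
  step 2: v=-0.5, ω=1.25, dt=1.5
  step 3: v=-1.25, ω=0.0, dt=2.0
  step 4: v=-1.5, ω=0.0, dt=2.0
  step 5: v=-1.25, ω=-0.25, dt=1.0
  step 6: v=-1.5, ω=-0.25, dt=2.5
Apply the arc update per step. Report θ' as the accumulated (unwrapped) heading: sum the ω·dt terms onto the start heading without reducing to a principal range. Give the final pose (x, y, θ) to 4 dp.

(13.3209, 0.0503, 2.6486)

step 1: θ'=1.6486 (R=-0.3333) → pose (2.8343, -1.3146, 1.6486)
step 2: θ'=3.5236 (R=-0.4000) → pose (3.3822, -1.6547, 3.5236)
step 3: θ'=3.5236 (straight) → pose (5.7020, -0.7227, 3.5236)
step 4: θ'=3.5236 (straight) → pose (8.4858, 0.3956, 3.5236)
step 5: θ'=3.2736 (R=5.0000) → pose (9.6916, 0.7126, 3.2736)
step 6: θ'=2.6486 (R=6.0000) → pose (13.3209, 0.0503, 2.6486)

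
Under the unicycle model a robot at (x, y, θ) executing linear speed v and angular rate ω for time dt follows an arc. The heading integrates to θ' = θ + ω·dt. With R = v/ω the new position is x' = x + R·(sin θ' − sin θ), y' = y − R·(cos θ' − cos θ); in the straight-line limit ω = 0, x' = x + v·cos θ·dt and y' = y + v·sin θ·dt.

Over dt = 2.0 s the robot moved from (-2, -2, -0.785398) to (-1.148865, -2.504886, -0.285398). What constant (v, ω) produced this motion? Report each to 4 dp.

Δθ = -0.285398 − -0.785398 = 0.500000
ω = Δθ/dt = 0.500000/2.0 = 0.2500
R = Δx/(sin θ' − sin θ) = 2.0000
v = R·ω = 2.0000·0.2500 = 0.5000

v = 0.5000, ω = 0.2500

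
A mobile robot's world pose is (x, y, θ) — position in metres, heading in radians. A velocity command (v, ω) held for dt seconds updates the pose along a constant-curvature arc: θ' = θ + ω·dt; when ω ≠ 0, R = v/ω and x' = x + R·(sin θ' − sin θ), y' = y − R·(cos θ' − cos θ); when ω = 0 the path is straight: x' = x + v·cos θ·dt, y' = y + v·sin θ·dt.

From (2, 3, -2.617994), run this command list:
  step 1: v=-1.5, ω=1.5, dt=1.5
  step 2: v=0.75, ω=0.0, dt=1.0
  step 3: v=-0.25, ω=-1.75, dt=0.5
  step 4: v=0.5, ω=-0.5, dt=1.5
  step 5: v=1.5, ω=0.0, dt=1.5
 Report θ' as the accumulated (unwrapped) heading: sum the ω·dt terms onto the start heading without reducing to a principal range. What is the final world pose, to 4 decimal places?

(1.5191, 1.8324, -1.9930)

step 1: θ'=-0.3680 (R=-1.0000) → pose (1.8597, 4.7991, -0.3680)
step 2: θ'=-0.3680 (straight) → pose (2.5595, 4.5293, -0.3680)
step 3: θ'=-1.2430 (R=0.1429) → pose (2.4757, 4.6166, -1.2430)
step 4: θ'=-1.9930 (R=-1.0000) → pose (2.4411, 3.8848, -1.9930)
step 5: θ'=-1.9930 (straight) → pose (1.5191, 1.8324, -1.9930)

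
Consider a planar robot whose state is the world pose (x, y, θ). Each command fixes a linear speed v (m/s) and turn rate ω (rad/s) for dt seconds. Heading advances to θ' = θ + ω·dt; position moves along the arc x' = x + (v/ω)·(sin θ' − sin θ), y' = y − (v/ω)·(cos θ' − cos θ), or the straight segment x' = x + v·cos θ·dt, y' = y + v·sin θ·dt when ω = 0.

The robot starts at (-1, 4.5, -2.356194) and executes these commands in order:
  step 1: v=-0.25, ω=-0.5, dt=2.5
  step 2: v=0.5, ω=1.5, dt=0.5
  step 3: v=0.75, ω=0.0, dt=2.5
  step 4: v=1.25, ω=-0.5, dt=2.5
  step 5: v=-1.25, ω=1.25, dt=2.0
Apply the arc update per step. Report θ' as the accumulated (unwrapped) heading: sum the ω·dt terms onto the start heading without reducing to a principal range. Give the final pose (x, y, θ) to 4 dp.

(-3.4020, 5.5963, -1.6062)

step 1: θ'=-3.6062 (R=0.5000) → pose (-0.4224, 4.5934, -3.6062)
step 2: θ'=-2.8562 (R=0.3333) → pose (-0.6656, 4.6153, -2.8562)
step 3: θ'=-2.8562 (straight) → pose (-2.4648, 4.0874, -2.8562)
step 4: θ'=-4.1062 (R=-2.5000) → pose (-5.2232, 5.0619, -4.1062)
step 5: θ'=-1.6062 (R=-1.0000) → pose (-3.4020, 5.5963, -1.6062)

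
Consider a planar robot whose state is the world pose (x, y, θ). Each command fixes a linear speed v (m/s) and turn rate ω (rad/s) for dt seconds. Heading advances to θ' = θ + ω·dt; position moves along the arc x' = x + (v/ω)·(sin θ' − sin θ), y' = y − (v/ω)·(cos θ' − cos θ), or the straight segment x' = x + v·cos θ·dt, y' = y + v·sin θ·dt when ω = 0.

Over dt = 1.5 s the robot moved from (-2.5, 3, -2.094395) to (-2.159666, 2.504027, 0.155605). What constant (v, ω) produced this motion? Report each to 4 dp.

Δθ = 0.155605 − -2.094395 = 2.250000
ω = Δθ/dt = 2.250000/1.5 = 1.5000
R = −Δy/(cos θ' − cos θ) = 0.3333
v = R·ω = 0.3333·1.5000 = 0.5000

v = 0.5000, ω = 1.5000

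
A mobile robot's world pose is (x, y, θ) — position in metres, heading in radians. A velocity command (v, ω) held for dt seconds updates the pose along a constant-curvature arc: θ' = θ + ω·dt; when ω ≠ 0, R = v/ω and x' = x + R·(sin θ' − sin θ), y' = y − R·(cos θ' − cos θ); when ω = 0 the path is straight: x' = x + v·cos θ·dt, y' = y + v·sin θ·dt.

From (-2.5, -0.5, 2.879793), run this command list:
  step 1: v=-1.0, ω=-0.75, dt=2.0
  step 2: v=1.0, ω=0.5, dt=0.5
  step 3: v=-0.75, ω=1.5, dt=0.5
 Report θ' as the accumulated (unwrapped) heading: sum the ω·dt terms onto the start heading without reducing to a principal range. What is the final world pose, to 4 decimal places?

(-1.3491, -1.8757, 2.3798)

step 1: θ'=1.3798 (R=1.3333) → pose (-1.5360, -2.0410, 1.3798)
step 2: θ'=1.6298 (R=2.0000) → pose (-1.5031, -1.5434, 1.6298)
step 3: θ'=2.3798 (R=-0.5000) → pose (-1.3491, -1.8757, 2.3798)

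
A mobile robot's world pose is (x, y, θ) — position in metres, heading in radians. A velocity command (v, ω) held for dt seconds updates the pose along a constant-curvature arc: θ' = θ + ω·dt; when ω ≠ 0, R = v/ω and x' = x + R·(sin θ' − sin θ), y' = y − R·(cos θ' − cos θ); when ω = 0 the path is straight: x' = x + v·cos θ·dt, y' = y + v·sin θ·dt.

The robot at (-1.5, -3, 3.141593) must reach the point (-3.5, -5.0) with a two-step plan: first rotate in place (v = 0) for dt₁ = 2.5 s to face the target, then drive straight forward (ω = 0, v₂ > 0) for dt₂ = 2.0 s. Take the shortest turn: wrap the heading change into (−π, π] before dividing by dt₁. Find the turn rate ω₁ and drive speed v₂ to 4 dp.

ω₁ = 0.3142, v₂ = 1.4142

heading to target = atan2(-5−-3, -3.5−-1.5) = -2.3562
Δθ = wrap(-2.3562 − 3.1416) = 0.7854; ω₁ = Δθ/dt₁ = 0.3142
distance = √((-3.5−-1.5)² + (-5−-3)²) = 2.8284; v₂ = distance/dt₂ = 1.4142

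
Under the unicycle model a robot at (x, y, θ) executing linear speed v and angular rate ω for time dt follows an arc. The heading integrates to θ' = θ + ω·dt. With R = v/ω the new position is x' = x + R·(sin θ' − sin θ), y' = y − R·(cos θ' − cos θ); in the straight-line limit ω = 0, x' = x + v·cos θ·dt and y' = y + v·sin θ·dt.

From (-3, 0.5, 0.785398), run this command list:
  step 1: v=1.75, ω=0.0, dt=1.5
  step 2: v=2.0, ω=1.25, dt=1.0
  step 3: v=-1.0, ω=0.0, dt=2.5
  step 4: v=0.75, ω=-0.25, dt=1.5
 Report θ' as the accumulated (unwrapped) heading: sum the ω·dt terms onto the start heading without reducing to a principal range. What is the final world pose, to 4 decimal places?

step 1: θ'=0.7854 (straight) → pose (-1.1438, 2.3562, 0.7854)
step 2: θ'=2.0354 (R=1.6000) → pose (-0.8448, 4.2044, 2.0354)
step 3: θ'=2.0354 (straight) → pose (0.2754, 1.9694, 2.0354)
step 4: θ'=1.6604 (R=-3.0000) → pose (-0.0306, 3.0452, 1.6604)

(-0.0306, 3.0452, 1.6604)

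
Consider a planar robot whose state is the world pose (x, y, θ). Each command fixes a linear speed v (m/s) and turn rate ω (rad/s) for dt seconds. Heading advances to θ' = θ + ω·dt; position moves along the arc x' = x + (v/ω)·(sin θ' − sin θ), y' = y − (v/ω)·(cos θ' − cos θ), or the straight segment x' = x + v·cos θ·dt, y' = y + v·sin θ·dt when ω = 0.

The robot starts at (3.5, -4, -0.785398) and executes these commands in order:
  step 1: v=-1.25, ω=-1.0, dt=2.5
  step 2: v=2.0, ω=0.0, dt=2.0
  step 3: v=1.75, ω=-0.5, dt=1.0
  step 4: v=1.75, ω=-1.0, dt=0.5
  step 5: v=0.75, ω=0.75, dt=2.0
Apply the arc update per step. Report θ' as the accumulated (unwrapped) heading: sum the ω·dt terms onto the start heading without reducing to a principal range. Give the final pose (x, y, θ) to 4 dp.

(-2.7963, 0.5568, -2.7854)

step 1: θ'=-3.2854 (R=1.2500) → pose (4.5630, -1.8790, -3.2854)
step 2: θ'=-3.2854 (straight) → pose (0.6043, -1.3058, -3.2854)
step 3: θ'=-3.7854 (R=-3.5000) → pose (-0.9950, -0.6413, -3.7854)
step 4: θ'=-4.2854 (R=-1.7500) → pose (-1.5374, 0.0337, -4.2854)
step 5: θ'=-2.7854 (R=1.0000) → pose (-2.7963, 0.5568, -2.7854)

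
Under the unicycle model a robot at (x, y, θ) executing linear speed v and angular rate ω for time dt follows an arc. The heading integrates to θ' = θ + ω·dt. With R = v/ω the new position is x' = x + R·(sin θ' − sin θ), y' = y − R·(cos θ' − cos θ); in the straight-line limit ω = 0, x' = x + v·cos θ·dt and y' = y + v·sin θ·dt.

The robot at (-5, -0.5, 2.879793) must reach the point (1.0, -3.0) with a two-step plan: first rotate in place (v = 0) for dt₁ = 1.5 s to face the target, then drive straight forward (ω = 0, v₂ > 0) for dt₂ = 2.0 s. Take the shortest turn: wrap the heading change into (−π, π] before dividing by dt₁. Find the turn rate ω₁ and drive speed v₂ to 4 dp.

ω₁ = 2.0057, v₂ = 3.2500

heading to target = atan2(-3−-0.5, 1−-5) = -0.3948
Δθ = wrap(-0.3948 − 2.8798) = 3.0086; ω₁ = Δθ/dt₁ = 2.0057
distance = √((1−-5)² + (-3−-0.5)²) = 6.5000; v₂ = distance/dt₂ = 3.2500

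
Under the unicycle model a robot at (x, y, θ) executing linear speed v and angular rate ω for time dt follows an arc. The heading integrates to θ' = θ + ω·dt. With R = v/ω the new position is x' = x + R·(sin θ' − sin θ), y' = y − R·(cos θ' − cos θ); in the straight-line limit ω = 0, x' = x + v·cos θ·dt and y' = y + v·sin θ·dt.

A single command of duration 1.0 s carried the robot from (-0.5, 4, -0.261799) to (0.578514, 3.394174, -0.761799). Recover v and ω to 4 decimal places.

Δθ = -0.761799 − -0.261799 = -0.500000
ω = Δθ/dt = -0.500000/1.0 = -0.5000
R = Δx/(sin θ' − sin θ) = -2.5000
v = R·ω = -2.5000·-0.5000 = 1.2500

v = 1.2500, ω = -0.5000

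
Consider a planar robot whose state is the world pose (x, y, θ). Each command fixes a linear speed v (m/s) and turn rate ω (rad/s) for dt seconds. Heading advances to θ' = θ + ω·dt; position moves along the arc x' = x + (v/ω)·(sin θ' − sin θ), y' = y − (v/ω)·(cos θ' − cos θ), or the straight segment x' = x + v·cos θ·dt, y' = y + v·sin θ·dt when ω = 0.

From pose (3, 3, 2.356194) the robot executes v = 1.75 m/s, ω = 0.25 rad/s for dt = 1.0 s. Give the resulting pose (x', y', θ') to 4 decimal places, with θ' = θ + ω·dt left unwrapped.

θ' = 2.3562 + 0.25·1.0 = 2.6062
R = v/ω = 1.75/0.25 = 7.0000
x' = 3 + 7.0000·(sin 2.6062 − sin 2.3562) = 1.6215
y' = 3 − 7.0000·(cos 2.6062 − cos 2.3562) = 4.0707

(1.6215, 4.0707, 2.6062)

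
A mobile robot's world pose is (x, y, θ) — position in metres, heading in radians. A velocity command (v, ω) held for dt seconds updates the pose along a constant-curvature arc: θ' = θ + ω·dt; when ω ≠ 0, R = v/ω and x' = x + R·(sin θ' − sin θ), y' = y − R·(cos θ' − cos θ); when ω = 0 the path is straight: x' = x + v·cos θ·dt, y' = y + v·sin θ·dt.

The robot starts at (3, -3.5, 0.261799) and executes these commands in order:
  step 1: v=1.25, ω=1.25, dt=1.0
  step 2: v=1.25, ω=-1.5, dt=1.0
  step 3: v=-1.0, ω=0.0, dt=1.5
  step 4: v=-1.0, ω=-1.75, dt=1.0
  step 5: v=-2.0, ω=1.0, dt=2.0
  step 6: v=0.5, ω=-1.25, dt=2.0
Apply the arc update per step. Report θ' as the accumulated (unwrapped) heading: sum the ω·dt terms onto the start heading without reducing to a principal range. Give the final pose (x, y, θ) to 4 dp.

(0.4194, 0.4712, -2.2382)

step 1: θ'=1.5118 (R=1.0000) → pose (3.7394, -2.5930, 1.5118)
step 2: θ'=0.0118 (R=-0.8333) → pose (4.5615, -1.8089, 0.0118)
step 3: θ'=0.0118 (straight) → pose (3.0616, -1.8266, 0.0118)
step 4: θ'=-1.7382 (R=0.5714) → pose (2.4914, -1.1600, -1.7382)
step 5: θ'=0.2618 (R=-2.0000) → pose (0.0017, 1.1051, 0.2618)
step 6: θ'=-2.2382 (R=-0.4000) → pose (0.4194, 0.4712, -2.2382)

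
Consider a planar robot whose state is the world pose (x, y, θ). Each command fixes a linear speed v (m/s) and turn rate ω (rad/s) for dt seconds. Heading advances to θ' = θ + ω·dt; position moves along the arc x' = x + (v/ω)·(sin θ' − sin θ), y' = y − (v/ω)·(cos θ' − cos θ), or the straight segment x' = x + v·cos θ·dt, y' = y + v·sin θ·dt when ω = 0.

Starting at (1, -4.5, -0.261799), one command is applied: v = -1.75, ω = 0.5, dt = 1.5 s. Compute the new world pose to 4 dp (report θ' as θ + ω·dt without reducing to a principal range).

θ' = -0.2618 + 0.5·1.5 = 0.4882
R = v/ω = -1.75/0.5 = -3.5000
x' = 1 + -3.5000·(sin 0.4882 − sin -0.2618) = -1.5475
y' = -4.5 − -3.5000·(cos 0.4882 − cos -0.2618) = -4.7896

(-1.5475, -4.7896, 0.4882)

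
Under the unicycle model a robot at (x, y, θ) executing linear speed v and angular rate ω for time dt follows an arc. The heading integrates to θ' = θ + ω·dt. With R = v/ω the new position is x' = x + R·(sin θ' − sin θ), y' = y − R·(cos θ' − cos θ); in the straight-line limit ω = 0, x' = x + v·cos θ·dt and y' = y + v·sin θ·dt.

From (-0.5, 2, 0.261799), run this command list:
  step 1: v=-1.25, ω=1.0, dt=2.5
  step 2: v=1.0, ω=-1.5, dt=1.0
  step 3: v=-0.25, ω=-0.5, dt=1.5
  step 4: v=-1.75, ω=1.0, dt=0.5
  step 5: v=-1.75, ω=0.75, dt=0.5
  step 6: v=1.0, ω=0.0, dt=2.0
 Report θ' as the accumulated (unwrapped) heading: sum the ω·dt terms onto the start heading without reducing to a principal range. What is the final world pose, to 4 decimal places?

step 1: θ'=2.7618 (R=-1.2500) → pose (-0.6399, -0.3683, 2.7618)
step 2: θ'=1.2618 (R=-0.6667) → pose (-1.0278, 0.4536, 1.2618)
step 3: θ'=0.5118 (R=0.5000) → pose (-1.2593, 0.1697, 0.5118)
step 4: θ'=1.0118 (R=-1.7500) → pose (-1.8858, -0.4280, 1.0118)
step 5: θ'=1.3868 (R=-2.3333) → pose (-2.2016, -1.2385, 1.3868)
step 6: θ'=1.3868 (straight) → pose (-1.8357, 0.7277, 1.3868)

(-1.8357, 0.7277, 1.3868)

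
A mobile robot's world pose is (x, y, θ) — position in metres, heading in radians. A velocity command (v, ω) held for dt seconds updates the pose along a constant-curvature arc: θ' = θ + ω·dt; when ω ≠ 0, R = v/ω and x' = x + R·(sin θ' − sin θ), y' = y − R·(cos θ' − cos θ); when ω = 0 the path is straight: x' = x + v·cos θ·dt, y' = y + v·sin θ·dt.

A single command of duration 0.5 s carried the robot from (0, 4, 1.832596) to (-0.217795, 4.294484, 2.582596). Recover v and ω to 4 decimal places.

Δθ = 2.582596 − 1.832596 = 0.750000
ω = Δθ/dt = 0.750000/0.5 = 1.5000
R = −Δy/(cos θ' − cos θ) = 0.5000
v = R·ω = 0.5000·1.5000 = 0.7500

v = 0.7500, ω = 1.5000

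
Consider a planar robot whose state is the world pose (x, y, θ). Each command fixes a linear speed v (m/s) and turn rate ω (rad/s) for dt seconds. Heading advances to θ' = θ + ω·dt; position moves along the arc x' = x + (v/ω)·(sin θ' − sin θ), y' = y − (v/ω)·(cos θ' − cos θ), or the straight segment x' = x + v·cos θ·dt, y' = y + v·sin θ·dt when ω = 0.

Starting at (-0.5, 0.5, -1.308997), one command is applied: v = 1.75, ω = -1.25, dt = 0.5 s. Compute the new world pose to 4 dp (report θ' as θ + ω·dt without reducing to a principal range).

θ' = -1.3090 + -1.25·0.5 = -1.9340
R = v/ω = 1.75/-1.25 = -1.4000
x' = -0.5 + -1.4000·(sin -1.9340 − sin -1.3090) = -0.5436
y' = 0.5 − -1.4000·(cos -1.9340 − cos -1.3090) = -0.3597

(-0.5436, -0.3597, -1.9340)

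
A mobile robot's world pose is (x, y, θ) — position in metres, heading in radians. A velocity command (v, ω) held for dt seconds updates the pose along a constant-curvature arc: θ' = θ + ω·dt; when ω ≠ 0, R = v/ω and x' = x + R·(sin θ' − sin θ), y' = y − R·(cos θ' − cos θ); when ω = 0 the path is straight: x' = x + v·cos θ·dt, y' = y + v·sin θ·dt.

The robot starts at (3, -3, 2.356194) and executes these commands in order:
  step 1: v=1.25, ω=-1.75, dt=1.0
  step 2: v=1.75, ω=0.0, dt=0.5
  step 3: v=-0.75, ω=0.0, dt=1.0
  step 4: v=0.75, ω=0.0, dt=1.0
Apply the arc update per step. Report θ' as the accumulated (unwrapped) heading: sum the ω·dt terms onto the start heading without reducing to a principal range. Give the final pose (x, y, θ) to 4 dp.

step 1: θ'=0.6062 (R=-0.7143) → pose (3.0981, -1.9079, 0.6062)
step 2: θ'=0.6062 (straight) → pose (3.8172, -1.4094, 0.6062)
step 3: θ'=0.6062 (straight) → pose (3.2008, -1.8367, 0.6062)
step 4: θ'=0.6062 (straight) → pose (3.8172, -1.4094, 0.6062)

(3.8172, -1.4094, 0.6062)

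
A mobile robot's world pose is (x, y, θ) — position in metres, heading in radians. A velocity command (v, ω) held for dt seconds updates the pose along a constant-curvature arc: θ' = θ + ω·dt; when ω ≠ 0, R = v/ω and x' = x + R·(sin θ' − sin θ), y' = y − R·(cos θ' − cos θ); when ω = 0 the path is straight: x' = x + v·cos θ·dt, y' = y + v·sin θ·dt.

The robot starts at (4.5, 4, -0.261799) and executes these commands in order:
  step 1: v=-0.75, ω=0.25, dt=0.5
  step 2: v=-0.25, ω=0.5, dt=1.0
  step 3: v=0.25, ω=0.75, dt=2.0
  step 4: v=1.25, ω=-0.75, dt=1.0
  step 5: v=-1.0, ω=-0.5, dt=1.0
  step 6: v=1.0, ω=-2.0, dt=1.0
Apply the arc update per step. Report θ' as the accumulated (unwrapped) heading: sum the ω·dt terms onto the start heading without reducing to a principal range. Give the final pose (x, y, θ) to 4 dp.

(4.3244, 4.6012, -1.3868)

step 1: θ'=-0.1368 (R=-3.0000) → pose (4.1327, 4.0742, -0.1368)
step 2: θ'=0.3632 (R=-0.5000) → pose (3.8868, 4.0462, 0.3632)
step 3: θ'=1.8632 (R=0.3333) → pose (4.0876, 4.4539, 1.8632)
step 4: θ'=1.1132 (R=-1.6667) → pose (4.1883, 5.6707, 1.1132)
step 5: θ'=0.6132 (R=2.0000) → pose (3.5451, 4.9186, 0.6132)
step 6: θ'=-1.3868 (R=-0.5000) → pose (4.3244, 4.6012, -1.3868)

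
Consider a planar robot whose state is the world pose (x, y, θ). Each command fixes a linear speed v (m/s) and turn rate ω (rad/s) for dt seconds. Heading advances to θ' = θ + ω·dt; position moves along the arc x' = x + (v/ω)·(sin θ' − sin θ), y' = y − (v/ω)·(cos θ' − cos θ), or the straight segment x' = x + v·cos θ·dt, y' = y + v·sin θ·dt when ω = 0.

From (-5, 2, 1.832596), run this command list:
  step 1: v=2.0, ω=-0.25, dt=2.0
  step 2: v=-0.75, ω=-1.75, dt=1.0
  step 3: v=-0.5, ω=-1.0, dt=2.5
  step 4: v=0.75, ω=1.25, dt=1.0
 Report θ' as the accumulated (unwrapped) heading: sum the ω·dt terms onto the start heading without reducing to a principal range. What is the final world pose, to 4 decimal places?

step 1: θ'=1.3326 (R=-8.0000) → pose (-5.0467, 5.9582, 1.3326)
step 2: θ'=-0.4174 (R=0.4286) → pose (-5.6369, 5.6675, -0.4174)
step 3: θ'=-2.9174 (R=0.5000) → pose (-5.5454, 6.6121, -2.9174)
step 4: θ'=-1.6674 (R=0.6000) → pose (-6.0092, 6.0850, -1.6674)

(-6.0092, 6.0850, -1.6674)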